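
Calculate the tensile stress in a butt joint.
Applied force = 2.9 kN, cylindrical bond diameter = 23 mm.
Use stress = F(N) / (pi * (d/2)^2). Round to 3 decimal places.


A = pi * 11.5^2 = 415.4756 mm^2
sigma = 2900.0 / 415.4756 = 6.980 MPa

6.980


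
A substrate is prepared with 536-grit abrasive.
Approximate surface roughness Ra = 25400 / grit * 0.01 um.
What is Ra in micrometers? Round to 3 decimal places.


Ra = 25400 / 536 * 0.01 = 0.474 um

0.474


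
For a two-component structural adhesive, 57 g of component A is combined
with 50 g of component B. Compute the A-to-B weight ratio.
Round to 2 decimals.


Weight ratio A:B = 57 / 50
= 1.14

1.14


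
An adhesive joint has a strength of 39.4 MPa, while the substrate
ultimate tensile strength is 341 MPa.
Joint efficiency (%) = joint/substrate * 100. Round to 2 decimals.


Efficiency = 39.4 / 341 * 100
= 11.55%

11.55


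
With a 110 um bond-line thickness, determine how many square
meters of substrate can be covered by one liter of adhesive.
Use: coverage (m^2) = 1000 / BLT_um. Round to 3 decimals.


Coverage = 1000 / 110 = 9.091 m^2

9.091


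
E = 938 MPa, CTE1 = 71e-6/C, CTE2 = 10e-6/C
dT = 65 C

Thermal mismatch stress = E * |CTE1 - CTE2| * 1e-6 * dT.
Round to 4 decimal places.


= 938 * 61e-6 * 65
= 3.7192 MPa

3.7192


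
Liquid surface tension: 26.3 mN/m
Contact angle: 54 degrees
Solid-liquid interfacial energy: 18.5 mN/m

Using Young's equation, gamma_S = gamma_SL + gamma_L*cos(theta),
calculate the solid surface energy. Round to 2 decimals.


gamma_S = 18.5 + 26.3 * cos(54)
= 33.96 mN/m

33.96


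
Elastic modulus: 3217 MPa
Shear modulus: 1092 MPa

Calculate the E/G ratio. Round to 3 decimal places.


E / G = 3217 / 1092 = 2.946

2.946


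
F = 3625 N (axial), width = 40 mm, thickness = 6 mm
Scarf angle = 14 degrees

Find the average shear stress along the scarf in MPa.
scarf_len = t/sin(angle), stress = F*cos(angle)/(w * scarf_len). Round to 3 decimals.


scarf_len = 6/sin(14 deg) = 24.8014
cos(14 deg) = 0.970296
stress = 3625*0.970296/(40*24.8014) = 3.545 MPa

3.545


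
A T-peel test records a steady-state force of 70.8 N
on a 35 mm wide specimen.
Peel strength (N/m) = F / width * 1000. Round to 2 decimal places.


Peel strength = 70.8 / 35 * 1000
= 2022.86 N/m

2022.86


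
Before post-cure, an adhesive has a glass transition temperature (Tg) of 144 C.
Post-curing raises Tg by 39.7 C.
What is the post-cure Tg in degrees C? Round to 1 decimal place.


Tg_post = Tg_base + delta_Tg
= 144 + 39.7
= 183.7 C

183.7


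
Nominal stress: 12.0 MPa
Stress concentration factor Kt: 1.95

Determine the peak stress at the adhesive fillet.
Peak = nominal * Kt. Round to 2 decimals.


Peak stress = 12.0 * 1.95
= 23.40 MPa

23.40


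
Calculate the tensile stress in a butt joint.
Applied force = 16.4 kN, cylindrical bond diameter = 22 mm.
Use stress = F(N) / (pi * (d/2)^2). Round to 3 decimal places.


A = pi * 11.0^2 = 380.1327 mm^2
sigma = 16400.0 / 380.1327 = 43.143 MPa

43.143


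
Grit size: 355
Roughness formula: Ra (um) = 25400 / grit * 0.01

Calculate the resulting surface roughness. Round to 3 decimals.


Ra = 25400 / 355 * 0.01
= 0.715 um

0.715


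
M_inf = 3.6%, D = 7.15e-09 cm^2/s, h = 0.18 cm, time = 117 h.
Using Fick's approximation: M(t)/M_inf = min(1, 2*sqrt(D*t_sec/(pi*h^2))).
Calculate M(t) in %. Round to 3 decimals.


t = 421200 s
ratio = min(1, 2*sqrt(7.15e-09*421200/(pi*0.0324)))
= 0.344017
M(t) = 3.6 * 0.344017 = 1.238%

1.238


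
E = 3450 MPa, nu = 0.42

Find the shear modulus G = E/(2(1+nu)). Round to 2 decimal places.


G = 3450 / (2 * 1.42)
= 1214.79 MPa

1214.79


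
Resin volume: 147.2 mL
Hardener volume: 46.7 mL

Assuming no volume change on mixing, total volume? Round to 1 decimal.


V_total = 147.2 + 46.7 = 193.9 mL

193.9


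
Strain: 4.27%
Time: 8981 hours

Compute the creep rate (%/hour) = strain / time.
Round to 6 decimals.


Creep rate = 4.27 / 8981
= 0.000475 %/h

0.000475


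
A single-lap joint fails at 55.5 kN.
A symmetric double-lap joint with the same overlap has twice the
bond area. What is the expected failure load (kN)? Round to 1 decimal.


Double-lap load = 2 * 55.5 = 111.0 kN

111.0


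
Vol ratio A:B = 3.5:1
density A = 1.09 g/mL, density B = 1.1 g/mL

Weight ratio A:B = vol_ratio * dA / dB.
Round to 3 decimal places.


Weight ratio = 3.5 * 1.09 / 1.1
= 3.468

3.468


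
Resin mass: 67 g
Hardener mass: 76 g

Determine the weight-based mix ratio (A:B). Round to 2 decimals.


Ratio = 67 / 76 = 0.88

0.88


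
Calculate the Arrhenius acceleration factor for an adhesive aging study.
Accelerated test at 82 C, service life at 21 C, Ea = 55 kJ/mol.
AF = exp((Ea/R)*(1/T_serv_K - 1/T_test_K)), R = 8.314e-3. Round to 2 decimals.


T_test = 355.15 K, T_serv = 294.15 K
Ea/R = 55 / 0.008314 = 6615.35
AF = exp(6615.35 * (1/294.15 - 1/355.15))
= 47.60

47.60


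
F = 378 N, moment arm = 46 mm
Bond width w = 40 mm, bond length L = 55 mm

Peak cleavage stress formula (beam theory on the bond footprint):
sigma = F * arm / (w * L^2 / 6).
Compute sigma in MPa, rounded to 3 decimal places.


sigma = (378 * 46) / (40 * 3025 / 6)
= 17388 * 6 / 121000
= 104328 / 121000
= 0.862 MPa

0.862


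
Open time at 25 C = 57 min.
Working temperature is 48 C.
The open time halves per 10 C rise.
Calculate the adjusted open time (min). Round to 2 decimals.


factor = 2^((48 - 25) / 10) = 4.9246
ot = 57 / 4.9246 = 11.57 min

11.57


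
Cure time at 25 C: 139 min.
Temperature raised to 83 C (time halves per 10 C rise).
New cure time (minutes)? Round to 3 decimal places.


Acceleration factor = 2^(58/10) = 55.7152
New time = 139 / 55.7152 = 2.495 min

2.495


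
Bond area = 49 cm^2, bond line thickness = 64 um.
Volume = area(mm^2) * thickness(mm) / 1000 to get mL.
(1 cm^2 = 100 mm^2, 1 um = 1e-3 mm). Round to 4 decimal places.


area_mm2 = 49 * 100 = 4900
blt_mm = 64 * 1e-3 = 0.064
vol_mm3 = 4900 * 0.064 = 313.6
vol_mL = 313.6 / 1000 = 0.3136 mL

0.3136


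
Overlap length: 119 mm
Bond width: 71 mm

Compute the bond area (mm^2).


Bond area = 119 * 71 = 8449 mm^2

8449


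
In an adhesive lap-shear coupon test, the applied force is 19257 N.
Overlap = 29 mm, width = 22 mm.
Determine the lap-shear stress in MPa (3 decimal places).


stress = F / (overlap * width)
= 19257 / (29 * 22)
= 30.183 MPa

30.183


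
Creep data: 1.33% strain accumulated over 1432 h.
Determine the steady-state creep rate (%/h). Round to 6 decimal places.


Rate = 1.33 / 1432 = 0.000929 %/h

0.000929


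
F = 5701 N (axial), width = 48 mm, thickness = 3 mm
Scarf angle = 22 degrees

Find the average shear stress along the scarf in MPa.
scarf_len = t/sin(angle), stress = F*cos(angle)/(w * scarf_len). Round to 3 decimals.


scarf_len = 3/sin(22 deg) = 8.0084
cos(22 deg) = 0.927184
stress = 5701*0.927184/(48*8.0084) = 13.751 MPa

13.751


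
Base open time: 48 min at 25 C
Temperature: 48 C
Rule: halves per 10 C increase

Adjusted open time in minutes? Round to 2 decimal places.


Acceleration = 2^((48-25)/10) = 4.9246
Open time = 48 / 4.9246 = 9.75 min

9.75


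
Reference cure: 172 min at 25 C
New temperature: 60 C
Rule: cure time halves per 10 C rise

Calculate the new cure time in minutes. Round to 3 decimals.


factor = 2^((60-25)/10) = 11.3137
t_new = 172 / 11.3137 = 15.203 min

15.203


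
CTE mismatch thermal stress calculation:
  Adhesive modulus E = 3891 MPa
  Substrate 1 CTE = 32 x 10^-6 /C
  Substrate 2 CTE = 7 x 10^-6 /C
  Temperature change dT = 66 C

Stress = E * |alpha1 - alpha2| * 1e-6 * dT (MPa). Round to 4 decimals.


delta_alpha = |32 - 7| = 25 x 10^-6/C
Stress = 3891 * 25e-6 * 66
= 6.4202 MPa

6.4202


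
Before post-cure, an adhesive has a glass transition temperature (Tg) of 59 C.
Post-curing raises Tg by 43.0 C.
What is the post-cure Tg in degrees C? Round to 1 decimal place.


Tg_post = Tg_base + delta_Tg
= 59 + 43.0
= 102.0 C

102.0


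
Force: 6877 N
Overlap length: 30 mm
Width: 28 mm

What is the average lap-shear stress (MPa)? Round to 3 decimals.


Average shear stress = F / (overlap * width)
= 6877 / (30 * 28)
= 8.187 MPa

8.187


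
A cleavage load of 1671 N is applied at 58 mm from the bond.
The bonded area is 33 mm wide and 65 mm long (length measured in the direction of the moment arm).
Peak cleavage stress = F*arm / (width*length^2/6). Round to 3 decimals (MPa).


Moment = 1671 * 58 = 96918 N*mm
Section modulus = 33 * 4225 / 6 = 139425 / 6 mm^3
Stress = 96918 / (139425 / 6) = 581508 / 139425
= 4.171 MPa

4.171


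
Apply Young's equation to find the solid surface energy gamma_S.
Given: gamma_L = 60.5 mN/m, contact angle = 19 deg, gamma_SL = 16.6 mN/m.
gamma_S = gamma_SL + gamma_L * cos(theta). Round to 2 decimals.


theta_rad = 19 * pi/180 = 0.331613
gamma_S = 16.6 + 60.5 * cos(0.331613)
= 73.80 mN/m

73.80


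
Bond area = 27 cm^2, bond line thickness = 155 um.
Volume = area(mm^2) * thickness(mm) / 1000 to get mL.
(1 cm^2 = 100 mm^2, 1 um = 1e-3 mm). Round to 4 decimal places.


area_mm2 = 27 * 100 = 2700
blt_mm = 155 * 1e-3 = 0.155
vol_mm3 = 2700 * 0.155 = 418.5
vol_mL = 418.5 / 1000 = 0.4185 mL

0.4185


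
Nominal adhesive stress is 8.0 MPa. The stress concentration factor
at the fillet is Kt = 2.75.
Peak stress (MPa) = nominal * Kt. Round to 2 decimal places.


Peak = 8.0 * 2.75 = 22.00 MPa

22.00


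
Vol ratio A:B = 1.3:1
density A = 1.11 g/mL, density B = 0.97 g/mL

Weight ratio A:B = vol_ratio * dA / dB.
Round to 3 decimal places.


Weight ratio = 1.3 * 1.11 / 0.97
= 1.488

1.488


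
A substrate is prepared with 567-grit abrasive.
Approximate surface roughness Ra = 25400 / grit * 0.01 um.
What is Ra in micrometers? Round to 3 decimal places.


Ra = 25400 / 567 * 0.01 = 0.448 um

0.448


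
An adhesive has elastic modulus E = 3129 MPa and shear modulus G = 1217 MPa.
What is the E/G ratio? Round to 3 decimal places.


E/G = 3129 / 1217 = 2.571

2.571


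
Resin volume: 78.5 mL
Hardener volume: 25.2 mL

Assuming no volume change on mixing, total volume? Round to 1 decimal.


V_total = 78.5 + 25.2 = 103.7 mL

103.7


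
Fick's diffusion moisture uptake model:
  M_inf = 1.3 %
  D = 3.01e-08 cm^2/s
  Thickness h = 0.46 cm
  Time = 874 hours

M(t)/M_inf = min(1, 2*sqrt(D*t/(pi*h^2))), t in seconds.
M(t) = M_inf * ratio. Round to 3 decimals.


t_sec = 874 * 3600 = 3146400
ratio = 2*sqrt(3.01e-08*3146400/(pi*0.46^2))
= min(1, 0.754897)
= 0.754897
M(t) = 1.3 * 0.754897 = 0.981 %

0.981


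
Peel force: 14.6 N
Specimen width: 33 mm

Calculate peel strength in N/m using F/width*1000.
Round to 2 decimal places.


Peel strength = 14.6 / 33 * 1000 = 442.42 N/m

442.42


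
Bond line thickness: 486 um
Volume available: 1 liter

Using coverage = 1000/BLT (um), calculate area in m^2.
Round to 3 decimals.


1 L = 1e6 mm^3, thickness = 486 um = 0.486 mm
Area = 1e6 / 0.486 mm^2 = (1e6 / 0.486) / 1e6 m^2 = 1000 / 486 m^2
= 2.058 m^2

2.058


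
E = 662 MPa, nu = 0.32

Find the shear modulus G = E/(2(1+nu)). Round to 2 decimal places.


G = 662 / (2 * 1.32)
= 250.76 MPa

250.76


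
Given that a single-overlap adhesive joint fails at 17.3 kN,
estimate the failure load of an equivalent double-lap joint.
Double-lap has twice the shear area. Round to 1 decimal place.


Double-lap factor = 2
Expected load = 17.3 * 2 = 34.6 kN

34.6


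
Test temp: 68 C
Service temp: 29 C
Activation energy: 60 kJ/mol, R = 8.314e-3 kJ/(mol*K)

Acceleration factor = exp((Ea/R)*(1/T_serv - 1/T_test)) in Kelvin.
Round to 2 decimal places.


AF = exp((60/0.008314)*(1/302.15 - 1/341.15))
= 15.34

15.34


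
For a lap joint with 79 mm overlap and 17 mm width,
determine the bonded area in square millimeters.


Area = 79 * 17 = 1343 mm^2

1343


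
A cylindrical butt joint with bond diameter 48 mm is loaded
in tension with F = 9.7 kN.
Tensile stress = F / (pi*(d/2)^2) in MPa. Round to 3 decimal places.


Area = pi * (48/2)^2 = 1809.5574 mm^2
Stress = 9.7*1000 / 1809.5574
= 5.360 MPa

5.360


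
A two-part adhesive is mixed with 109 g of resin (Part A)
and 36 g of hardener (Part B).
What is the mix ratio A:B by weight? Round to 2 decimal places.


Mix ratio = mass_A / mass_B
= 109 / 36
= 3.03

3.03


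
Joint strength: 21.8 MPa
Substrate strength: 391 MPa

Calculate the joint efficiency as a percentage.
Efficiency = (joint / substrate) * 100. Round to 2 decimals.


Efficiency = (21.8 / 391) * 100 = 5.58%

5.58


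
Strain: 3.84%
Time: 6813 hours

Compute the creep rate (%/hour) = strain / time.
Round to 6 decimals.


Creep rate = 3.84 / 6813
= 0.000564 %/h

0.000564


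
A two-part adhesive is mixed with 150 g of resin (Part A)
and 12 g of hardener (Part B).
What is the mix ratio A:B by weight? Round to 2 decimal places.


Mix ratio = mass_A / mass_B
= 150 / 12
= 12.50

12.50


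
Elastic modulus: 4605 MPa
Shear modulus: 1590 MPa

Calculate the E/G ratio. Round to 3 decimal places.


E / G = 4605 / 1590 = 2.896

2.896


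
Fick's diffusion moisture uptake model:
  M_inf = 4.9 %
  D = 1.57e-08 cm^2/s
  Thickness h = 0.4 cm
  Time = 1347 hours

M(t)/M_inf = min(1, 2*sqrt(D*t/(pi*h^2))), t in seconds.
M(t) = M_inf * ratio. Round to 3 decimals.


t_sec = 1347 * 3600 = 4849200
ratio = 2*sqrt(1.57e-08*4849200/(pi*0.4^2))
= min(1, 0.778359)
= 0.778359
M(t) = 4.9 * 0.778359 = 3.814 %

3.814


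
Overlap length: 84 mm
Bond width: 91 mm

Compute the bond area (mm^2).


Bond area = 84 * 91 = 7644 mm^2

7644


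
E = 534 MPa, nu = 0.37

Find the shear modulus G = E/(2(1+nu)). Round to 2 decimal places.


G = 534 / (2 * 1.37)
= 194.89 MPa

194.89


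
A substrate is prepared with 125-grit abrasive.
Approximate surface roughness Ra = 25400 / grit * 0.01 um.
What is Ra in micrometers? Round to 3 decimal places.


Ra = 25400 / 125 * 0.01 = 2.032 um

2.032


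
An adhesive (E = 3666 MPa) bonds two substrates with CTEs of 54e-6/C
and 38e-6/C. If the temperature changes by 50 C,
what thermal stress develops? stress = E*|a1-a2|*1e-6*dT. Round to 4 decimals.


Stress = 3666 * |54 - 38| * 1e-6 * 50
= 2.9328 MPa

2.9328


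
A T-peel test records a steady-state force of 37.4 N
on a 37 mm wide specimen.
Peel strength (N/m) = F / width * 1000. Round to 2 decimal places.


Peel strength = 37.4 / 37 * 1000
= 1010.81 N/m

1010.81


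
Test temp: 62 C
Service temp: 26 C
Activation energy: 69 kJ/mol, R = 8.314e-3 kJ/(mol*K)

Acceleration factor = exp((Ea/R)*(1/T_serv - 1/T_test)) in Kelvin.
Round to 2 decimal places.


AF = exp((69/0.008314)*(1/299.15 - 1/335.15))
= 19.69

19.69


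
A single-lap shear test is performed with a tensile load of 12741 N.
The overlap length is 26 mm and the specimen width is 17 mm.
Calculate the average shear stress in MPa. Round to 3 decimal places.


Shear stress = F / (overlap * width)
= 12741 / (26 * 17)
= 12741 / 442
= 28.826 MPa

28.826


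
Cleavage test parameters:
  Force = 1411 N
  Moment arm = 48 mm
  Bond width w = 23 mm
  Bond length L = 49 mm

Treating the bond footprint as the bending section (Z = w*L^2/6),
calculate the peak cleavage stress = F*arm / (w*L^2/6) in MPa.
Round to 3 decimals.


M = 1411 * 48 = 67728 N*mm
Z = 23 * 49^2 / 6 = 55223 / 6 mm^3
sigma = M / Z = 6 * 67728 / 55223 = 406368 / 55223
= 7.359 MPa

7.359


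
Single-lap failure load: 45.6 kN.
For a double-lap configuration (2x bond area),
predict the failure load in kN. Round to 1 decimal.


Failure load = 45.6 * 2 = 91.2 kN

91.2


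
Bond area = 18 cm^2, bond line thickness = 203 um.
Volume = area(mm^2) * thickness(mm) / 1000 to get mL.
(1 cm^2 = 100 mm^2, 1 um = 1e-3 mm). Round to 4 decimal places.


area_mm2 = 18 * 100 = 1800
blt_mm = 203 * 1e-3 = 0.203
vol_mm3 = 1800 * 0.203 = 365.4
vol_mL = 365.4 / 1000 = 0.3654 mL

0.3654


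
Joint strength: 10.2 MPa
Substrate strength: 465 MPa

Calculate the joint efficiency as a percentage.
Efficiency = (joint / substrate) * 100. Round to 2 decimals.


Efficiency = (10.2 / 465) * 100 = 2.19%

2.19


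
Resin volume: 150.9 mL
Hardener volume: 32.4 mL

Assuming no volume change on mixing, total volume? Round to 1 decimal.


V_total = 150.9 + 32.4 = 183.3 mL

183.3


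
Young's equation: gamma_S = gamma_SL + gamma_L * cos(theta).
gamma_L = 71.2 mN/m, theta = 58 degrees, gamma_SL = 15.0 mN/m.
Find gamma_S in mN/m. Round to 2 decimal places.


cos(58 deg) = 0.529919
gamma_S = 15.0 + 71.2 * 0.529919
= 52.73 mN/m

52.73


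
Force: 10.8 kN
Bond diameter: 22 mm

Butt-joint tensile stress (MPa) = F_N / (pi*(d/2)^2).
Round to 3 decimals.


F_N = 10.8 * 1000 = 10800.0 N
A = pi*(11.0)^2 = 380.1327 mm^2
stress = 10800.0 / 380.1327 = 28.411 MPa

28.411


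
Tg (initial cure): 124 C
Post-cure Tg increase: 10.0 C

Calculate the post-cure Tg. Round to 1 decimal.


Post-cure Tg = 124 + 10.0 = 134.0 C

134.0


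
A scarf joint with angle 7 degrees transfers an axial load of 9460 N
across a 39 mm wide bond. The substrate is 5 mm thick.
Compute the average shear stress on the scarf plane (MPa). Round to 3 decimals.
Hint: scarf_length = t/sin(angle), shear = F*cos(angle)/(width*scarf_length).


scarf_length = 5 / sin(7 deg) = 41.0275 mm
cos(7 deg) = 0.992546
shear stress = 9460 * 0.992546 / (39 * 41.0275)
= 5.868 MPa

5.868


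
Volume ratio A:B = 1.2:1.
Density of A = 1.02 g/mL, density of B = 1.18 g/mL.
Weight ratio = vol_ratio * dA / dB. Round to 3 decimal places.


Wt ratio = 1.2 * 1.02 / 1.18
= 1.037

1.037


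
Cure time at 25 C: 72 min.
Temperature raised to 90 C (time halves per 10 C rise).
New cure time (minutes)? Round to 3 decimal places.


Acceleration factor = 2^(65/10) = 90.5097
New time = 72 / 90.5097 = 0.795 min

0.795


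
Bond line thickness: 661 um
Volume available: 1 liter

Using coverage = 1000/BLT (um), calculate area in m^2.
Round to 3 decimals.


1 L = 1e6 mm^3, thickness = 661 um = 0.661 mm
Area = 1e6 / 0.661 mm^2 = (1e6 / 0.661) / 1e6 m^2 = 1000 / 661 m^2
= 1.513 m^2

1.513


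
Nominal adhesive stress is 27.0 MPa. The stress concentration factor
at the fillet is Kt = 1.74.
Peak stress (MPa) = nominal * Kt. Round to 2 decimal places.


Peak = 27.0 * 1.74 = 46.98 MPa

46.98


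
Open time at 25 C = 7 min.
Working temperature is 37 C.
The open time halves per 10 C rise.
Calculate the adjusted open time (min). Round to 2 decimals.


factor = 2^((37 - 25) / 10) = 2.2974
ot = 7 / 2.2974 = 3.05 min

3.05


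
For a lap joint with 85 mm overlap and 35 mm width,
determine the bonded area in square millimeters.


Area = 85 * 35 = 2975 mm^2

2975


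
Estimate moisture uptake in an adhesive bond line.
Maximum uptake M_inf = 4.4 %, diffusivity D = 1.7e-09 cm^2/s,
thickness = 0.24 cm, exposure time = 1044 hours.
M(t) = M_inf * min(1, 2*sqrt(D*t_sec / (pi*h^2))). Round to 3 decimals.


Convert time: 1044 h = 3758400 s
ratio = min(1, 2*sqrt(1.7e-09*3758400/(pi*0.24^2)))
= 0.375811
M(t) = 4.4 * 0.375811 = 1.654%

1.654


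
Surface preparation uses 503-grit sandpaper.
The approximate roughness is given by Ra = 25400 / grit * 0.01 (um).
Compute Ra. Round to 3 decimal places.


Ra = 25400 / 503 * 0.01
= 254 / 503
= 0.505 um

0.505


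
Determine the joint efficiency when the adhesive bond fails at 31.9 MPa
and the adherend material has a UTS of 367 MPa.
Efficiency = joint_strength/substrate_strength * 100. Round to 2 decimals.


Joint efficiency = 31.9 / 367 * 100
= 8.69%

8.69


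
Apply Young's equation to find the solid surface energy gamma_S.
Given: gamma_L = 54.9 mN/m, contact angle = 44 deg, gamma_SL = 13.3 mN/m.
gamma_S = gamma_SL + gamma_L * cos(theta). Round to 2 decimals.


theta_rad = 44 * pi/180 = 0.767945
gamma_S = 13.3 + 54.9 * cos(0.767945)
= 52.79 mN/m

52.79


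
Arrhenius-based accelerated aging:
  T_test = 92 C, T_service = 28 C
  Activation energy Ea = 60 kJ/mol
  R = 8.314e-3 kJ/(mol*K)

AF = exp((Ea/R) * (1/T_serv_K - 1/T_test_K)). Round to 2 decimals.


T_test_K = 365.15, T_serv_K = 301.15
AF = exp((60/8.314e-3) * (1/301.15 - 1/365.15))
= 66.70

66.70


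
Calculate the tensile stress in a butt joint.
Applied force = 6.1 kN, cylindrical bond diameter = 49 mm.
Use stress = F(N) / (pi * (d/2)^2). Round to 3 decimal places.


A = pi * 24.5^2 = 1885.7410 mm^2
sigma = 6100.0 / 1885.7410 = 3.235 MPa

3.235


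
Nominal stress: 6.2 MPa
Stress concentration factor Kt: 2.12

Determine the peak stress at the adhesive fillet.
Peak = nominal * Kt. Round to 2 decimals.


Peak stress = 6.2 * 2.12
= 13.14 MPa

13.14


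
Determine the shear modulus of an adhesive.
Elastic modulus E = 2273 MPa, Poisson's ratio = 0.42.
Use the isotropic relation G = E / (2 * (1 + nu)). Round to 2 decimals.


G = 2273 / (2*(1+0.42)) = 2273 / 2.84
= 800.35 MPa

800.35


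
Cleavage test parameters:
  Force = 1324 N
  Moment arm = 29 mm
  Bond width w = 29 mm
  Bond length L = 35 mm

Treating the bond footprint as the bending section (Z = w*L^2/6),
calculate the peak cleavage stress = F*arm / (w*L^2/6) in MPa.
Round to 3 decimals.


M = 1324 * 29 = 38396 N*mm
Z = 29 * 35^2 / 6 = 35525 / 6 mm^3
sigma = M / Z = 6 * 38396 / 35525 = 230376 / 35525
= 6.485 MPa

6.485


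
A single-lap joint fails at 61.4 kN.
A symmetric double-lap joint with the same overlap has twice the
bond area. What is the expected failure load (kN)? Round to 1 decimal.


Double-lap load = 2 * 61.4 = 122.8 kN

122.8


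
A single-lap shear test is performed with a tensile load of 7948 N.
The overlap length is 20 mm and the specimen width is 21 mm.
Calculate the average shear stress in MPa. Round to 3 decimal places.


Shear stress = F / (overlap * width)
= 7948 / (20 * 21)
= 7948 / 420
= 18.924 MPa

18.924


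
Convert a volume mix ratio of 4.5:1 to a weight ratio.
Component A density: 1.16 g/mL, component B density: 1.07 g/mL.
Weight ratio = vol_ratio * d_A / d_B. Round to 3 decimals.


= 4.5 * 1.16 / 1.07 = 4.879

4.879


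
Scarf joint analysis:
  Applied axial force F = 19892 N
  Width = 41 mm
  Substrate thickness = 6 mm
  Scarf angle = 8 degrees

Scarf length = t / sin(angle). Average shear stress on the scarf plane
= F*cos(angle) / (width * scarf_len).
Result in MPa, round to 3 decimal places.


Scarf length = 6 / sin(8 deg) = 43.1118 mm
cos(8 deg) = 0.990268
Shear = 19892 * 0.990268 / (41 * 43.1118)
= 11.144 MPa

11.144


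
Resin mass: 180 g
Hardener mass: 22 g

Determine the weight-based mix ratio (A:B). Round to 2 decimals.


Ratio = 180 / 22 = 8.18

8.18


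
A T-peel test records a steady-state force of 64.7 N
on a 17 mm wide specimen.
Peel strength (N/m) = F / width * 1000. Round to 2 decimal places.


Peel strength = 64.7 / 17 * 1000
= 3805.88 N/m

3805.88


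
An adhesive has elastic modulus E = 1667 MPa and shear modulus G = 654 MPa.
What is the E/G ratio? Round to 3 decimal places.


E/G = 1667 / 654 = 2.549

2.549


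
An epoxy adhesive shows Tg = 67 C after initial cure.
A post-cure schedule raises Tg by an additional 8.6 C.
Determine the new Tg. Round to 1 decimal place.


New Tg = 67 + 8.6
= 75.6 C

75.6


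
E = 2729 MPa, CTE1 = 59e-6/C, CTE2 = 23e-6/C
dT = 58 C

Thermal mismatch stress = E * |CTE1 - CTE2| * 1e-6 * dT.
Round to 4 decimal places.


= 2729 * 36e-6 * 58
= 5.6982 MPa

5.6982


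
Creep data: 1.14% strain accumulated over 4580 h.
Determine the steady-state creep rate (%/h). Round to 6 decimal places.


Rate = 1.14 / 4580 = 0.000249 %/h

0.000249


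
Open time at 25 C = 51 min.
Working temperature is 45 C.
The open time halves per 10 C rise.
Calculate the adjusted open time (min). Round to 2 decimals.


factor = 2^((45 - 25) / 10) = 4.0000
ot = 51 / 4.0000 = 12.75 min

12.75


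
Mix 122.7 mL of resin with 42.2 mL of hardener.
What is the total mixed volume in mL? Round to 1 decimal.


Total = 122.7 + 42.2 = 164.9 mL

164.9


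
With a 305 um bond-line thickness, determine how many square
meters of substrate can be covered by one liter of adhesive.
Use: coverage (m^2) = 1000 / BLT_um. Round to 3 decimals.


Coverage = 1000 / 305 = 3.279 m^2

3.279


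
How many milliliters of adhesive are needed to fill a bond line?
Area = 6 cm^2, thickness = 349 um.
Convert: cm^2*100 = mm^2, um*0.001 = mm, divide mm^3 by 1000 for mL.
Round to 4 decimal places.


= (6 * 100) * (349 * 0.001) / 1000
= 0.2094 mL

0.2094


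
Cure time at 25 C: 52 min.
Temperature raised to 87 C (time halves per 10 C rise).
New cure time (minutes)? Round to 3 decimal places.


Acceleration factor = 2^(62/10) = 73.5167
New time = 52 / 73.5167 = 0.707 min

0.707


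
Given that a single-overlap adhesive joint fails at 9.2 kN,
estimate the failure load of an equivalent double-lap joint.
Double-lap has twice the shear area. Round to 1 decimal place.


Double-lap factor = 2
Expected load = 9.2 * 2 = 18.4 kN

18.4


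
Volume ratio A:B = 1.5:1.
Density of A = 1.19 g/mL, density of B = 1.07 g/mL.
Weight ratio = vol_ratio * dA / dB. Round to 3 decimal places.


Wt ratio = 1.5 * 1.19 / 1.07
= 1.668

1.668


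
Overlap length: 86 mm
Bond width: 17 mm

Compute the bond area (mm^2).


Bond area = 86 * 17 = 1462 mm^2

1462


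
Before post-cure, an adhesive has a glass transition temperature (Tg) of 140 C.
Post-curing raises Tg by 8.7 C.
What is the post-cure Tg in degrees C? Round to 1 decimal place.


Tg_post = Tg_base + delta_Tg
= 140 + 8.7
= 148.7 C

148.7


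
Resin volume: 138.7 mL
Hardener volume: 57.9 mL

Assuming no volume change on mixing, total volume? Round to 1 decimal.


V_total = 138.7 + 57.9 = 196.6 mL

196.6


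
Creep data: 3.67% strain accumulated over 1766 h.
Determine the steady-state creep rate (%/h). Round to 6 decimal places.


Rate = 3.67 / 1766 = 0.002078 %/h

0.002078


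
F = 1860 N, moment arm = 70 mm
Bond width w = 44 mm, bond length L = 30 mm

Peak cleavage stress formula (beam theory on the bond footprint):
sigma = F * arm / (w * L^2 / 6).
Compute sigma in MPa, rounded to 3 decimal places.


sigma = (1860 * 70) / (44 * 900 / 6)
= 130200 * 6 / 39600
= 781200 / 39600
= 19.727 MPa

19.727


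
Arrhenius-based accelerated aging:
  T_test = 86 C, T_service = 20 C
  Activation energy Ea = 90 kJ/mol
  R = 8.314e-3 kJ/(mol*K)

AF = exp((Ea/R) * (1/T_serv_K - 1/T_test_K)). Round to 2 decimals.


T_test_K = 359.15, T_serv_K = 293.15
AF = exp((90/8.314e-3) * (1/293.15 - 1/359.15))
= 885.32

885.32


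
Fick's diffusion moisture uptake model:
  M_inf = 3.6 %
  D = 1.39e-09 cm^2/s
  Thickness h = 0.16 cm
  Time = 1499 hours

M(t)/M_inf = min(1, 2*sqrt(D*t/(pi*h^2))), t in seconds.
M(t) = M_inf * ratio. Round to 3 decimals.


t_sec = 1499 * 3600 = 5396400
ratio = 2*sqrt(1.39e-09*5396400/(pi*0.16^2))
= min(1, 0.610794)
= 0.610794
M(t) = 3.6 * 0.610794 = 2.199 %

2.199


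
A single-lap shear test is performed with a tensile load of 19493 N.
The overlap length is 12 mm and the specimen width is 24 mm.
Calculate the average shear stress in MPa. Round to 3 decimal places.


Shear stress = F / (overlap * width)
= 19493 / (12 * 24)
= 19493 / 288
= 67.684 MPa

67.684


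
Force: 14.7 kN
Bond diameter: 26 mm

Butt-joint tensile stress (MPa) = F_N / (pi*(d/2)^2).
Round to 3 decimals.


F_N = 14.7 * 1000 = 14700.0 N
A = pi*(13.0)^2 = 530.9292 mm^2
stress = 14700.0 / 530.9292 = 27.687 MPa

27.687


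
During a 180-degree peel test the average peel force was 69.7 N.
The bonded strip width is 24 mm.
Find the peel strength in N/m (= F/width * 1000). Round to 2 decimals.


Peel strength = F/width * 1000
= 69.7 / 24 * 1000
= 2904.17 N/m

2904.17


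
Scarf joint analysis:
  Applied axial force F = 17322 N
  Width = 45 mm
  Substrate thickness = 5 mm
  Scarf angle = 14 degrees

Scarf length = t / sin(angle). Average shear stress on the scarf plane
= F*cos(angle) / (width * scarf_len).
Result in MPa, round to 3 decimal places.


Scarf length = 5 / sin(14 deg) = 20.6678 mm
cos(14 deg) = 0.970296
Shear = 17322 * 0.970296 / (45 * 20.6678)
= 18.072 MPa

18.072


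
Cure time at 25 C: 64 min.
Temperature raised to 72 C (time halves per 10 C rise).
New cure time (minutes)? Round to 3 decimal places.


Acceleration factor = 2^(47/10) = 25.9921
New time = 64 / 25.9921 = 2.462 min

2.462


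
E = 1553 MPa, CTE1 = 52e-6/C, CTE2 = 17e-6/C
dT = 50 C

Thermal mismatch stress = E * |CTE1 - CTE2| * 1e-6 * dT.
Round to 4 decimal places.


= 1553 * 35e-6 * 50
= 2.7178 MPa

2.7178


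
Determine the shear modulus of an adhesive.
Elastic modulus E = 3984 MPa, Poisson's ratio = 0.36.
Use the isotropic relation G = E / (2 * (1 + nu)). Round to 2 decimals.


G = 3984 / (2*(1+0.36)) = 3984 / 2.72
= 1464.71 MPa

1464.71


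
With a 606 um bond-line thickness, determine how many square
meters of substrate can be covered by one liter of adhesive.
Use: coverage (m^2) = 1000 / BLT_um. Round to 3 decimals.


Coverage = 1000 / 606 = 1.650 m^2

1.650


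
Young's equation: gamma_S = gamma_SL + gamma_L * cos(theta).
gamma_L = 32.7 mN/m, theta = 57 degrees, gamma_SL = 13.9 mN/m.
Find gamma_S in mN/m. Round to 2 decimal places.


cos(57 deg) = 0.544639
gamma_S = 13.9 + 32.7 * 0.544639
= 31.71 mN/m

31.71


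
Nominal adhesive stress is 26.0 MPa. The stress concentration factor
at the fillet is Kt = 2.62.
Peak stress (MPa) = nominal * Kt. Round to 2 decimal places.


Peak = 26.0 * 2.62 = 68.12 MPa

68.12


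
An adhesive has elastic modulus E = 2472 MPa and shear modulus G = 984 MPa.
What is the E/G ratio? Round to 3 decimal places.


E/G = 2472 / 984 = 2.512

2.512


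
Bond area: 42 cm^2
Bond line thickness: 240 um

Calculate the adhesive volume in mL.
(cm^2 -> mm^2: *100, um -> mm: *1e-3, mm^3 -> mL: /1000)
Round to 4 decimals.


V = 42*100 * 240*1e-3 / 1000
= 1.0080 mL

1.0080


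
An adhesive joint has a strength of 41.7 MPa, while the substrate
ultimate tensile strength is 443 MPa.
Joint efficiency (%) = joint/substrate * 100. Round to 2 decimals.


Efficiency = 41.7 / 443 * 100
= 9.41%

9.41


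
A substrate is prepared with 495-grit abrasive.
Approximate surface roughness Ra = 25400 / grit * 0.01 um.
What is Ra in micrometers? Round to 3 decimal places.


Ra = 25400 / 495 * 0.01 = 0.513 um

0.513


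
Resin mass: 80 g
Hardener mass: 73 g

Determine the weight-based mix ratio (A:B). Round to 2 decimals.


Ratio = 80 / 73 = 1.10

1.10


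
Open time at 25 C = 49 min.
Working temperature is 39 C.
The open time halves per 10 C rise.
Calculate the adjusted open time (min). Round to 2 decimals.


factor = 2^((39 - 25) / 10) = 2.6390
ot = 49 / 2.6390 = 18.57 min

18.57


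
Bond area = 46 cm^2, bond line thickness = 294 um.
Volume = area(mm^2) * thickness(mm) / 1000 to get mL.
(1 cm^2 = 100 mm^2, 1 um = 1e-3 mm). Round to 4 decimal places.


area_mm2 = 46 * 100 = 4600
blt_mm = 294 * 1e-3 = 0.294
vol_mm3 = 4600 * 0.294 = 1352.4
vol_mL = 1352.4 / 1000 = 1.3524 mL

1.3524


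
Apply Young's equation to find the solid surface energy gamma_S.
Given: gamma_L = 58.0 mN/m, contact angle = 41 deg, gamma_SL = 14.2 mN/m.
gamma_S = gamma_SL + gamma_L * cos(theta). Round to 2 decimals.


theta_rad = 41 * pi/180 = 0.715585
gamma_S = 14.2 + 58.0 * cos(0.715585)
= 57.97 mN/m

57.97


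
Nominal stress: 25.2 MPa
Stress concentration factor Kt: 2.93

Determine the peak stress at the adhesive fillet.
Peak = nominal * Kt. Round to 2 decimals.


Peak stress = 25.2 * 2.93
= 73.84 MPa

73.84


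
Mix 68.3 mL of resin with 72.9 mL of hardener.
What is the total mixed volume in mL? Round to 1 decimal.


Total = 68.3 + 72.9 = 141.2 mL

141.2


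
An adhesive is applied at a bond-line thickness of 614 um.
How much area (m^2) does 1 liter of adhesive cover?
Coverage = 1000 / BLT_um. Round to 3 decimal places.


Coverage = 1000 / 614 = 1.629 m^2

1.629


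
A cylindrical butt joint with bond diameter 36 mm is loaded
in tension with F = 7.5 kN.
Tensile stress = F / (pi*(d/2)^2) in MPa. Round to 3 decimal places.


Area = pi * (36/2)^2 = 1017.8760 mm^2
Stress = 7.5*1000 / 1017.8760
= 7.368 MPa

7.368


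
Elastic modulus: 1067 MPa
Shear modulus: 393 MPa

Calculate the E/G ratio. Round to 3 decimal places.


E / G = 1067 / 393 = 2.715

2.715


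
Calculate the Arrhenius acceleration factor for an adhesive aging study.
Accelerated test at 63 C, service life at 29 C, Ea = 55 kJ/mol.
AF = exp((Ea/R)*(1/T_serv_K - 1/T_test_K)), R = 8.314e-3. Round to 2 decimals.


T_test = 336.15 K, T_serv = 302.15 K
Ea/R = 55 / 0.008314 = 6615.35
AF = exp(6615.35 * (1/302.15 - 1/336.15))
= 9.16

9.16


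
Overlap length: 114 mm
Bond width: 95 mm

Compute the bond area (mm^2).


Bond area = 114 * 95 = 10830 mm^2

10830


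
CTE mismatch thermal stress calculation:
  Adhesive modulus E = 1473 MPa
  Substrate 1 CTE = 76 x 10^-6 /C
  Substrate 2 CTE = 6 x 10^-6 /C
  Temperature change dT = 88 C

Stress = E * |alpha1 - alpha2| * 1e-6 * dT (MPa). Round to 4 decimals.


delta_alpha = |76 - 6| = 70 x 10^-6/C
Stress = 1473 * 70e-6 * 88
= 9.0737 MPa

9.0737


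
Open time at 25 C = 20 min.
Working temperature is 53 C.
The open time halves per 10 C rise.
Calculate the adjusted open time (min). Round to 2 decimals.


factor = 2^((53 - 25) / 10) = 6.9644
ot = 20 / 6.9644 = 2.87 min

2.87


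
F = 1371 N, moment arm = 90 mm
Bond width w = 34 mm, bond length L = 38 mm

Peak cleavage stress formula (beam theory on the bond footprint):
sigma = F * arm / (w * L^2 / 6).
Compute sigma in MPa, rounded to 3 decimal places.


sigma = (1371 * 90) / (34 * 1444 / 6)
= 123390 * 6 / 49096
= 740340 / 49096
= 15.079 MPa

15.079


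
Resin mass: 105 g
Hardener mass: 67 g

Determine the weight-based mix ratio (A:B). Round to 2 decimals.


Ratio = 105 / 67 = 1.57

1.57


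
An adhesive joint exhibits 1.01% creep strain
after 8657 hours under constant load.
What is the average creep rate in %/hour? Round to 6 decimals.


Creep rate = strain / time
= 1.01 / 8657
= 0.000117 %/h

0.000117


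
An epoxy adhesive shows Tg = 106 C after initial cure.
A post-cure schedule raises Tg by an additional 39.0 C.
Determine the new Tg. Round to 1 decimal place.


New Tg = 106 + 39.0
= 145.0 C

145.0


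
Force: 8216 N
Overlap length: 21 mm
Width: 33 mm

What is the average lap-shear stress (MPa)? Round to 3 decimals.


Average shear stress = F / (overlap * width)
= 8216 / (21 * 33)
= 11.856 MPa

11.856


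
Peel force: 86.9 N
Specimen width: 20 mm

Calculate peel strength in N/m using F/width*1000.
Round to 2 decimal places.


Peel strength = 86.9 / 20 * 1000 = 4345.00 N/m

4345.00


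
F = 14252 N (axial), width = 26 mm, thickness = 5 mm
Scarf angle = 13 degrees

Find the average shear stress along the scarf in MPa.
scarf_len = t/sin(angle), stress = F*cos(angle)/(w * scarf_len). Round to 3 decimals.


scarf_len = 5/sin(13 deg) = 22.2271
cos(13 deg) = 0.974370
stress = 14252*0.974370/(26*22.2271) = 24.029 MPa

24.029


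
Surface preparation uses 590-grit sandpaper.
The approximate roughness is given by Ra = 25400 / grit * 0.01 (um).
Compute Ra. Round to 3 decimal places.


Ra = 25400 / 590 * 0.01
= 254 / 590
= 0.431 um

0.431


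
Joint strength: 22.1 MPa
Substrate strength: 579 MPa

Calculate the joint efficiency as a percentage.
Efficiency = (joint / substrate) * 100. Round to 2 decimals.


Efficiency = (22.1 / 579) * 100 = 3.82%

3.82


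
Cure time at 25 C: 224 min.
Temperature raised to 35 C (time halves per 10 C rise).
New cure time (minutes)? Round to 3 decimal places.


Acceleration factor = 2^(10/10) = 2.0000
New time = 224 / 2.0000 = 112.000 min

112.000


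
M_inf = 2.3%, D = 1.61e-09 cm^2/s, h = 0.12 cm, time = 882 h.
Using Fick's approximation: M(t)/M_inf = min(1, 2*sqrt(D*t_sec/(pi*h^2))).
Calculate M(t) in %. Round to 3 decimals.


t = 3175200 s
ratio = min(1, 2*sqrt(1.61e-09*3175200/(pi*0.0144)))
= 0.672314
M(t) = 2.3 * 0.672314 = 1.546%

1.546


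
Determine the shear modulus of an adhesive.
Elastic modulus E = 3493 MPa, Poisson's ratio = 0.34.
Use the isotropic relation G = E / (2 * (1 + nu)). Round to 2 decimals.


G = 3493 / (2*(1+0.34)) = 3493 / 2.68
= 1303.36 MPa

1303.36


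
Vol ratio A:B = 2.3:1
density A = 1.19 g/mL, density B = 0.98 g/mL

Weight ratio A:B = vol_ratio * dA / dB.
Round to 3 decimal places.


Weight ratio = 2.3 * 1.19 / 0.98
= 2.793

2.793


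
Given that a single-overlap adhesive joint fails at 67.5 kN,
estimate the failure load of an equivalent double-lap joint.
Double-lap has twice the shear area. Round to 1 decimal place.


Double-lap factor = 2
Expected load = 67.5 * 2 = 135.0 kN

135.0


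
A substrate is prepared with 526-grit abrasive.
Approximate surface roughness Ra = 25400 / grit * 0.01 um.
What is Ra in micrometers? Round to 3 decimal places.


Ra = 25400 / 526 * 0.01 = 0.483 um

0.483


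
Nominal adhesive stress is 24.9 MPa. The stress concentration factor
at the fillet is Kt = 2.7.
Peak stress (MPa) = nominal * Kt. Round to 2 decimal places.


Peak = 24.9 * 2.7 = 67.23 MPa

67.23


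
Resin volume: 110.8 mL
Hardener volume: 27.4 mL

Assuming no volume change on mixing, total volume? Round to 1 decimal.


V_total = 110.8 + 27.4 = 138.2 mL

138.2


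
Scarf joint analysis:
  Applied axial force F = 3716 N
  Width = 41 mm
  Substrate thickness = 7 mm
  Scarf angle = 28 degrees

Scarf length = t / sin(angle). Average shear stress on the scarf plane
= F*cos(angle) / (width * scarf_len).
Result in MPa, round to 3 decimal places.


Scarf length = 7 / sin(28 deg) = 14.9104 mm
cos(28 deg) = 0.882948
Shear = 3716 * 0.882948 / (41 * 14.9104)
= 5.367 MPa

5.367


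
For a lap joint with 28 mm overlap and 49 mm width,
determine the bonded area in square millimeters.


Area = 28 * 49 = 1372 mm^2

1372


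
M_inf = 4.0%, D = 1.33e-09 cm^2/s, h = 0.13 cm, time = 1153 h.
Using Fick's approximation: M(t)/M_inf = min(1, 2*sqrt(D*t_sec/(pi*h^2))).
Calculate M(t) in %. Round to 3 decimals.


t = 4150800 s
ratio = min(1, 2*sqrt(1.33e-09*4150800/(pi*0.0169)))
= 0.644916
M(t) = 4.0 * 0.644916 = 2.580%

2.580


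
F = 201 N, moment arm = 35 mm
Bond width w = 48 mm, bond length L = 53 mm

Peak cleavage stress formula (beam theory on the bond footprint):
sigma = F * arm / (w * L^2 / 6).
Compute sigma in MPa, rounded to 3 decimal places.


sigma = (201 * 35) / (48 * 2809 / 6)
= 7035 * 6 / 134832
= 42210 / 134832
= 0.313 MPa

0.313


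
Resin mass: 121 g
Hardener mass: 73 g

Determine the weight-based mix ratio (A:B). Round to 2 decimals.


Ratio = 121 / 73 = 1.66

1.66


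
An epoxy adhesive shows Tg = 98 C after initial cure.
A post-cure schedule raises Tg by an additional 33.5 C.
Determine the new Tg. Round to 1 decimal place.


New Tg = 98 + 33.5
= 131.5 C

131.5


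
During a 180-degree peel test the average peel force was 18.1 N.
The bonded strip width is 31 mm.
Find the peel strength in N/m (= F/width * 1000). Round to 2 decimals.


Peel strength = F/width * 1000
= 18.1 / 31 * 1000
= 583.87 N/m

583.87


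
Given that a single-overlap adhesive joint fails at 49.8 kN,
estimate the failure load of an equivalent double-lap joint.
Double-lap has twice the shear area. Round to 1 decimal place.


Double-lap factor = 2
Expected load = 49.8 * 2 = 99.6 kN

99.6


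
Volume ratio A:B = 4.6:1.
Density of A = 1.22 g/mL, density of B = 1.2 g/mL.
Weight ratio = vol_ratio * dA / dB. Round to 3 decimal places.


Wt ratio = 4.6 * 1.22 / 1.2
= 4.677

4.677


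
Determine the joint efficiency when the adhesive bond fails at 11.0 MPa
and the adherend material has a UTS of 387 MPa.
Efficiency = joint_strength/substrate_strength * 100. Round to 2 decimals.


Joint efficiency = 11.0 / 387 * 100
= 2.84%

2.84
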